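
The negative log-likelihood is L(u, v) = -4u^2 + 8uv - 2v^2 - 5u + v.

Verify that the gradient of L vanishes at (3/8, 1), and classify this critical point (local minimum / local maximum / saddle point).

∇L = (-8u + 8v - 5, 8u - 4v + 1); substituting (3/8, 1) gives ∇L = (0, 0), so (3/8, 1) is indeed a critical point.
The Hessian of L is constant: H = [[-8, 8], [8, -4]].
det(H) = (-8)·(-4) − 8² = -32.
Since det(H) < 0, H is indefinite and the critical point is a saddle point.

saddle point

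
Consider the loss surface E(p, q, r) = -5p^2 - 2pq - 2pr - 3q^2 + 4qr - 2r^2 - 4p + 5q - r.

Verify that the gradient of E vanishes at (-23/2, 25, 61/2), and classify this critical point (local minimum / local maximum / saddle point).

∇E = (-10p - 2q - 2r - 4, -2p - 6q + 4r + 5, -2p + 4q - 4r - 1); substituting (-23/2, 25, 61/2) gives ∇E = (0, 0, 0), so (-23/2, 25, 61/2) is indeed a critical point.
The Hessian is constant: H = [[-10, -2, -2], [-2, -6, 4], [-2, 4, -4]].
Leading principal minors: Δ₁ = -10, Δ₂ = 56, Δ₃ = -8.
The minors alternate sign starting negative (−, +, −), so H is negative definite: a local maximum.

local maximum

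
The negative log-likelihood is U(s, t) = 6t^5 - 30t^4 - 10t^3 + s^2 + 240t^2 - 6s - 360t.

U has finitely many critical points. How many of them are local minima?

U separates as a function of s plus a function of t, so ∇U=0 decouples.
∂U/∂s = 2(s - 3) = 0 at s ∈ {3}; ∂U/∂t = 30(t - 3)(t - 2)(t - 1)(t + 2) = 0 at t ∈ {-2, 1, 2, 3}.
The Hessian is diagonal: diag(U_ss, U_tt). Second derivatives: U_ss(3)=2; U_tt(-2)=-1800, U_tt(1)=180, U_tt(2)=-120, U_tt(3)=300.
Local minima occur where both diagonal entries positive: (3, 1), (3, 3). Count: 2.

2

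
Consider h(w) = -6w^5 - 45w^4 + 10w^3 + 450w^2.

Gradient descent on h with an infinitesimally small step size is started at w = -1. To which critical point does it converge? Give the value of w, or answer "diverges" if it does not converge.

0

h'(w) = -30w(w - 2)(w + 3)(w + 5), so h'(-1) = -720.
Gradient descent moves in the -h' direction, i.e. w is increasing.
The nearest critical point in that direction is w = 0, where h'' = 900 > 0 (a local minimum). The iterate converges there.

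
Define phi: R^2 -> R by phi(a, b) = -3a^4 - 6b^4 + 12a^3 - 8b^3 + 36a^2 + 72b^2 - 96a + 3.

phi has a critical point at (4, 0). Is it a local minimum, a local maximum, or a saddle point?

saddle point

The mixed partial ∂²phi/∂a∂b is 0, so the Hessian at any point is diag(phi_aa, phi_bb) = diag(36(-a^2 + 2a + 2), 24(-3b^2 - 2b + 6)).
At (4, 0): H = diag(-216, 144).
The eigenvalues have opposite signs, so H is indefinite: a saddle point.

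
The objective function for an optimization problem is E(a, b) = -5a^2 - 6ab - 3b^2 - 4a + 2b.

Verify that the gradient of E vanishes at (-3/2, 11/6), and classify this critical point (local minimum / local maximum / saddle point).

∇E = (-10a - 6b - 4, -6a - 6b + 2); substituting (-3/2, 11/6) gives ∇E = (0, 0), so (-3/2, 11/6) is indeed a critical point.
The Hessian of E is constant: H = [[-10, -6], [-6, -6]].
det(H) = (-10)·(-6) − (-6)² = 24.
det(H) > 0 and tr(H) = -16 < 0, so H is negative definite and the point is a local maximum.

local maximum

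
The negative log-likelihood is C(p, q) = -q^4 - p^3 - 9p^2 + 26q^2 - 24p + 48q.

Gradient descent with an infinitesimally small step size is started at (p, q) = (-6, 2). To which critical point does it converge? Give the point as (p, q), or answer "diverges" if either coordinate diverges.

(-4, -1)

C is separable, so gradient descent decouples: p follows -∂C/∂p, q follows -∂C/∂q.
∂C/∂p = -3(p + 2)(p + 4); at p=-6 this is -24, so p increases.
∂C/∂q = -4(q - 4)(q + 1)(q + 3); at q=2 this is 120, so q decreases.
p converges to its nearest critical value -4 (a local min of the p-part); q converges to -1. The iterate converges to (-4, -1).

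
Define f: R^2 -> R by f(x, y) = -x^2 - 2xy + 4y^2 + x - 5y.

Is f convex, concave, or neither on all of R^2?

f is quadratic, so its Hessian is the constant matrix H = [[-2, -2], [-2, 8]].
det(H) = -20, tr(H) = 6.
det(H) < 0, so H is indefinite: neither convex nor concave.

neither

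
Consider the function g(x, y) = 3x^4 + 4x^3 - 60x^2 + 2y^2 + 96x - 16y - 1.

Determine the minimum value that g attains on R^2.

g(x,y) separates as P(x) + Q(y) − 1, so its minimum is min P + min Q − 1.
P'(x) = 12(x - 2)(x - 1)(x + 4) vanishes at x ∈ {-4, 1, 2}; Q'(y) = 4y - 16 vanishes at y ∈ {4}.
Local minima of P (where P''>0): P(-4)=-832, P(2)=32. Local minima of Q: Q(4)=-32.
So the global minimum of g is P(-4) + Q(4) − 1 = -832 − 32 − 1 = -865, attained at (-4, 4).

-865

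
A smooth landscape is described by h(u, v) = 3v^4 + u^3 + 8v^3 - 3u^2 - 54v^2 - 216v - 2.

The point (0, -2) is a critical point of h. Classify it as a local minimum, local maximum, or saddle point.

local maximum

The mixed partial ∂²h/∂u∂v is 0, so the Hessian at any point is diag(h_uu, h_vv) = diag(6(u - 1), 12(3v^2 + 4v - 9)).
At (0, -2): H = diag(-6, -60).
Both eigenvalues are negative, so H is negative definite: a local maximum.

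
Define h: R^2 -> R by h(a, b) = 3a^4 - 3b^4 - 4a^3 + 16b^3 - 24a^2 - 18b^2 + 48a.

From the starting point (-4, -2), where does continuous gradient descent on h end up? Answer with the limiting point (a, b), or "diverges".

diverges

h is separable, so gradient descent decouples: a follows -∂h/∂a, b follows -∂h/∂b.
∂h/∂a = 12(a - 2)(a - 1)(a + 2); at a=-4 this is -720, so a increases.
∂h/∂b = -12b(b - 3)(b - 1); at b=-2 this is 360, so b decreases.
The b-coordinate has no critical point in that direction and runs off to infinity.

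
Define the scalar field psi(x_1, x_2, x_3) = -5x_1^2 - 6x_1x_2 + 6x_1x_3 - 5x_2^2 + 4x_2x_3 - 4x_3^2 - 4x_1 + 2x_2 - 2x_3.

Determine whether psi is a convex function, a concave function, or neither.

concave

psi is quadratic, so its Hessian is the constant matrix H = [[-10, -6, 6], [-6, -10, 4], [6, 4, -8]].
Leading principal minors: -10, 64, -280.
Signs alternate −, +, − ⇒ H ≺ 0 ⇒ concave.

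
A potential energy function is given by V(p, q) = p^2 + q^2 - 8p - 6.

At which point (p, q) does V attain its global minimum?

V(p,q) separates as A(p) + B(q) − 6, so its minimum is min A + min B − 6.
A'(p) = 2p - 8 vanishes at p ∈ {4}; B'(q) = 2q vanishes at q ∈ {0}.
Local minima of A (where A''>0): A(4)=-16. Local minima of B: B(0)=0.
So the global minimum of V is A(4) + B(0) − 6 = -16 + 0 − 6 = -22, attained at (4, 0).

(4, 0)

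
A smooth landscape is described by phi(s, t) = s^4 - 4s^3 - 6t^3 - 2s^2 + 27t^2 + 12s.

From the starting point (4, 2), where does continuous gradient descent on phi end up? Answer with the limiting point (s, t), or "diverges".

phi is separable, so gradient descent decouples: s follows -∂phi/∂s, t follows -∂phi/∂t.
∂phi/∂s = 4(s - 3)(s - 1)(s + 1); at s=4 this is 60, so s decreases.
∂phi/∂t = -18t(t - 3); at t=2 this is 36, so t decreases.
s converges to its nearest critical value 3 (a local min of the s-part); t converges to 0. The iterate converges to (3, 0).

(3, 0)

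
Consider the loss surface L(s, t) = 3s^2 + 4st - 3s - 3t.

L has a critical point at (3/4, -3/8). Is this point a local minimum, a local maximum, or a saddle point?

saddle point

The Hessian of L is constant: H = [[6, 4], [4, 0]].
det(H) = 6·0 − 4² = -16.
Since det(H) < 0, H is indefinite and the critical point is a saddle point.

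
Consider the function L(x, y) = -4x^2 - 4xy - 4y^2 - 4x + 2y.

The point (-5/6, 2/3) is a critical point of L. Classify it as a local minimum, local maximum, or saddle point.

local maximum

The Hessian of L is constant: H = [[-8, -4], [-4, -8]].
det(H) = (-8)·(-8) − (-4)² = 48.
det(H) > 0 and tr(H) = -16 < 0, so H is negative definite and the point is a local maximum.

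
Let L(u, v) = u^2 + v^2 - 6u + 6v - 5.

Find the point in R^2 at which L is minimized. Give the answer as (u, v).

L(u,v) separates as P(u) + Q(v) − 5, so its minimum is min P + min Q − 5.
P'(u) = 2u - 6 vanishes at u ∈ {3}; Q'(v) = 2v + 6 vanishes at v ∈ {-3}.
Local minima of P (where P''>0): P(3)=-9. Local minima of Q: Q(-3)=-9.
So the global minimum of L is P(3) + Q(-3) − 5 = -9 − 9 − 5 = -23, attained at (3, -3).

(3, -3)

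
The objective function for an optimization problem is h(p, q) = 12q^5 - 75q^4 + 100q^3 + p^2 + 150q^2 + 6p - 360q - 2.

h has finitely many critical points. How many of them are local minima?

2

h separates as a function of p plus a function of q, so ∇h=0 decouples.
∂h/∂p = 2(p + 3) = 0 at p ∈ {-3}; ∂h/∂q = 60(q - 3)(q - 2)(q - 1)(q + 1) = 0 at q ∈ {-1, 1, 2, 3}.
The Hessian is diagonal: diag(h_pp, h_qq). Second derivatives: h_pp(-3)=2; h_qq(-1)=-1440, h_qq(1)=240, h_qq(2)=-180, h_qq(3)=480.
Local minima occur where both diagonal entries positive: (-3, 1), (-3, 3). Count: 2.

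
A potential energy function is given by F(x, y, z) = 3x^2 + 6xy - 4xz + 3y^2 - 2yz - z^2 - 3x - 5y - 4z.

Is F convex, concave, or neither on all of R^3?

F is quadratic, so its Hessian is the constant matrix H = [[6, 6, -4], [6, 6, -2], [-4, -2, -2]].
Leading principal minors: 6, 0, -24.
Neither pattern holds ⇒ H is indefinite ⇒ neither convex nor concave.

neither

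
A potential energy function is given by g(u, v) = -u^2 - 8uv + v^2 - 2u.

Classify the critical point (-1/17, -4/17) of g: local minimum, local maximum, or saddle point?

The Hessian of g is constant: H = [[-2, -8], [-8, 2]].
det(H) = (-2)·2 − (-8)² = -68.
Since det(H) < 0, H is indefinite and the critical point is a saddle point.

saddle point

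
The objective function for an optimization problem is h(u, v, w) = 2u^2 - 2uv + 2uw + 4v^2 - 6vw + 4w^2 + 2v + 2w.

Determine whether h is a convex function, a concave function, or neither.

h is quadratic, so its Hessian is the constant matrix H = [[4, -2, 2], [-2, 8, -6], [2, -6, 8]].
Leading principal minors: 4, 28, 96.
All positive ⇒ H ≻ 0 ⇒ convex.

convex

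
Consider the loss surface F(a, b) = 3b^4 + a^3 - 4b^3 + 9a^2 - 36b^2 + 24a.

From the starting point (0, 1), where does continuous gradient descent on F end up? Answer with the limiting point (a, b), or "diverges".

(-2, 3)

F is separable, so gradient descent decouples: a follows -∂F/∂a, b follows -∂F/∂b.
∂F/∂a = 3(a + 2)(a + 4); at a=0 this is 24, so a decreases.
∂F/∂b = 12b(b - 3)(b + 2); at b=1 this is -72, so b increases.
a converges to its nearest critical value -2 (a local min of the a-part); b converges to 3. The iterate converges to (-2, 3).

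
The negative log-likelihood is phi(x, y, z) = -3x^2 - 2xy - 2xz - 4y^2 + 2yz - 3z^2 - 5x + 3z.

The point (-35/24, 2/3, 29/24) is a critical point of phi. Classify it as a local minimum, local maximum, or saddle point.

local maximum

The Hessian is constant: H = [[-6, -2, -2], [-2, -8, 2], [-2, 2, -6]].
Leading principal minors: Δ₁ = -6, Δ₂ = 44, Δ₃ = -192.
The minors alternate sign starting negative (−, +, −), so H is negative definite: a local maximum.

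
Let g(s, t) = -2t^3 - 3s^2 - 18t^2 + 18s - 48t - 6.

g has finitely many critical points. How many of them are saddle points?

1

g separates as a function of s plus a function of t, so ∇g=0 decouples.
∂g/∂s = -6(s - 3) = 0 at s ∈ {3}; ∂g/∂t = -6(t + 2)(t + 4) = 0 at t ∈ {-4, -2}.
The Hessian is diagonal: diag(g_ss, g_tt). Second derivatives: g_ss(3)=-6; g_tt(-4)=12, g_tt(-2)=-12.
Saddle points occur where the two diagonal entries have opposite signs: (3, -4). Count: 1.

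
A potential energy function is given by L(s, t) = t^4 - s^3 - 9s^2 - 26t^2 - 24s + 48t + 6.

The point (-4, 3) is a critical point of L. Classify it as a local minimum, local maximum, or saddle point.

local minimum

The mixed partial ∂²L/∂s∂t is 0, so the Hessian at any point is diag(L_ss, L_tt) = diag(-6(s + 3), 4(3t^2 - 13)).
At (-4, 3): H = diag(6, 56).
Both eigenvalues are positive, so H is positive definite: a local minimum.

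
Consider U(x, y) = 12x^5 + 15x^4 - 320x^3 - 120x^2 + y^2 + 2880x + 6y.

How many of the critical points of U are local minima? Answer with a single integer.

2

U separates as a function of x plus a function of y, so ∇U=0 decouples.
∂U/∂x = 60(x - 3)(x - 2)(x + 2)(x + 4) = 0 at x ∈ {-4, -2, 2, 3}; ∂U/∂y = 2(y + 3) = 0 at y ∈ {-3}.
The Hessian is diagonal: diag(U_xx, U_yy). Second derivatives: U_xx(-4)=-5040, U_xx(-2)=2400, U_xx(2)=-1440, U_xx(3)=2100; U_yy(-3)=2.
Local minima occur where both diagonal entries positive: (-2, -3), (3, -3). Count: 2.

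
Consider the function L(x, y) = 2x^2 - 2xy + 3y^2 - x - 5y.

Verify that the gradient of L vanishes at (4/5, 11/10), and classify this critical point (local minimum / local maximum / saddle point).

∇L = (4x - 2y - 1, -2x + 6y - 5); substituting (4/5, 11/10) gives ∇L = (0, 0), so (4/5, 11/10) is indeed a critical point.
The Hessian of L is constant: H = [[4, -2], [-2, 6]].
det(H) = 4·6 − (-2)² = 20.
det(H) > 0 and tr(H) = 10 > 0, so H is positive definite and the point is a local minimum.

local minimum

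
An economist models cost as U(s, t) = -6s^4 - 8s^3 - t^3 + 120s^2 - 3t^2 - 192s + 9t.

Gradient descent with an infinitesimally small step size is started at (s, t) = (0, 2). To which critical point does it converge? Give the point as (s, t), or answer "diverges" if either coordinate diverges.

U is separable, so gradient descent decouples: s follows -∂U/∂s, t follows -∂U/∂t.
∂U/∂s = -24(s - 2)(s - 1)(s + 4); at s=0 this is -192, so s increases.
∂U/∂t = -3(t - 1)(t + 3); at t=2 this is -15, so t increases.
The t-coordinate has no critical point in that direction and runs off to infinity.

diverges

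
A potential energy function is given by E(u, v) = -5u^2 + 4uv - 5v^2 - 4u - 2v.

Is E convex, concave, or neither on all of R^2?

concave

E is quadratic, so its Hessian is the constant matrix H = [[-10, 4], [4, -10]].
det(H) = 84, tr(H) = -20.
det(H) > 0 and tr(H) < 0, so H is negative definite everywhere: concave.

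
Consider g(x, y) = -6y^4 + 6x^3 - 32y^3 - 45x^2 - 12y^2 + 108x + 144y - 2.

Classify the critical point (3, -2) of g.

local minimum

The mixed partial ∂²g/∂x∂y is 0, so the Hessian at any point is diag(g_xx, g_yy) = diag(18(2x - 5), -24(3y^2 + 8y + 1)).
At (3, -2): H = diag(18, 72).
Both eigenvalues are positive, so H is positive definite: a local minimum.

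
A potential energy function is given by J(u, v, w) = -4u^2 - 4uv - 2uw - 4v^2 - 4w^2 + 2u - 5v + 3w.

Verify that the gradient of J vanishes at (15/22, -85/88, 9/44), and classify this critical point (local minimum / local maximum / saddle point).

∇J = (-8u - 4v - 2w + 2, -4u - 8v - 5, -2u - 8w + 3); substituting (15/22, -85/88, 9/44) gives ∇J = (0, 0, 0), so (15/22, -85/88, 9/44) is indeed a critical point.
The Hessian is constant: H = [[-8, -4, -2], [-4, -8, 0], [-2, 0, -8]].
Leading principal minors: Δ₁ = -8, Δ₂ = 48, Δ₃ = -352.
The minors alternate sign starting negative (−, +, −), so H is negative definite: a local maximum.

local maximum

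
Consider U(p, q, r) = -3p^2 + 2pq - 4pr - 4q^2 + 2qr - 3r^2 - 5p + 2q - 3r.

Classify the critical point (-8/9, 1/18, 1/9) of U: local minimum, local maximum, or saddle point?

The Hessian is constant: H = [[-6, 2, -4], [2, -8, 2], [-4, 2, -6]].
Leading principal minors: Δ₁ = -6, Δ₂ = 44, Δ₃ = -144.
The minors alternate sign starting negative (−, +, −), so H is negative definite: a local maximum.

local maximum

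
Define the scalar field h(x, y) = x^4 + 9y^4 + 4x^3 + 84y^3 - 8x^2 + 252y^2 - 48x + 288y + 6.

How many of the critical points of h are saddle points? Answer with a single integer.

4

h separates as a function of x plus a function of y, so ∇h=0 decouples.
∂h/∂x = 4(x - 2)(x + 2)(x + 3) = 0 at x ∈ {-3, -2, 2}; ∂h/∂y = 36(y + 1)(y + 2)(y + 4) = 0 at y ∈ {-4, -2, -1}.
The Hessian is diagonal: diag(h_xx, h_yy). Second derivatives: h_xx(-3)=20, h_xx(-2)=-16, h_xx(2)=80; h_yy(-4)=216, h_yy(-2)=-72, h_yy(-1)=108.
Saddle points occur where the two diagonal entries have opposite signs: (-3, -2), (-2, -4), (-2, -1), (2, -2). Count: 4.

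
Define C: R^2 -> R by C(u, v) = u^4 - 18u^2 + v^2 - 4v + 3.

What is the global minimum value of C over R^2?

-82

C(u,v) separates as P(u) + Q(v) + 3, so its minimum is min P + min Q + 3.
P'(u) = 4u(u - 3)(u + 3) vanishes at u ∈ {-3, 0, 3}; Q'(v) = 2v - 4 vanishes at v ∈ {2}.
Local minima of P (where P''>0): P(-3)=-81, P(3)=-81. Local minima of Q: Q(2)=-4.
So the global minimum of C is P(-3) + Q(2) + 3 = -81 − 4 + 3 = -82, attained at (-3, 2).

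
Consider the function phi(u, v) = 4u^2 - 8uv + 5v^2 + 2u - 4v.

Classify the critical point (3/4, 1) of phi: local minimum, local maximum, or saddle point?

local minimum

The Hessian of phi is constant: H = [[8, -8], [-8, 10]].
det(H) = 8·10 − (-8)² = 16.
det(H) > 0 and tr(H) = 18 > 0, so H is positive definite and the point is a local minimum.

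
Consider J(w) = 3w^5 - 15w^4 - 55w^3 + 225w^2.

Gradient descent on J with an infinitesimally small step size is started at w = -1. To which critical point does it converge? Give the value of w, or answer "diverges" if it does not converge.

J'(w) = 15w(w - 5)(w - 2)(w + 3), so J'(-1) = -540.
Gradient descent moves in the -J' direction, i.e. w is increasing.
The nearest critical point in that direction is w = 0, where J'' = 450 > 0 (a local minimum). The iterate converges there.

0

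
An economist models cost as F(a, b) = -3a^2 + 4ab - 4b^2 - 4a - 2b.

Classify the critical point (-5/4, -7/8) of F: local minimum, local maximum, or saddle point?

The Hessian of F is constant: H = [[-6, 4], [4, -8]].
det(H) = (-6)·(-8) − 4² = 32.
det(H) > 0 and tr(H) = -14 < 0, so H is negative definite and the point is a local maximum.

local maximum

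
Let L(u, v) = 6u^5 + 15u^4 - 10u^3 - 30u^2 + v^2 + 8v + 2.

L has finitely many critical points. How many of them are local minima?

2

L separates as a function of u plus a function of v, so ∇L=0 decouples.
∂L/∂u = 30u(u - 1)(u + 1)(u + 2) = 0 at u ∈ {-2, -1, 0, 1}; ∂L/∂v = 2(v + 4) = 0 at v ∈ {-4}.
The Hessian is diagonal: diag(L_uu, L_vv). Second derivatives: L_uu(-2)=-180, L_uu(-1)=60, L_uu(0)=-60, L_uu(1)=180; L_vv(-4)=2.
Local minima occur where both diagonal entries positive: (-1, -4), (1, -4). Count: 2.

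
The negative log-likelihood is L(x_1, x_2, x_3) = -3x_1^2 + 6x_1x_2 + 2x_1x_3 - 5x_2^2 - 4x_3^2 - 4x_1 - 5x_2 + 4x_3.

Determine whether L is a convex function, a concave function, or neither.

concave

L is quadratic, so its Hessian is the constant matrix H = [[-6, 6, 2], [6, -10, 0], [2, 0, -8]].
Leading principal minors: -6, 24, -152.
Signs alternate −, +, − ⇒ H ≺ 0 ⇒ concave.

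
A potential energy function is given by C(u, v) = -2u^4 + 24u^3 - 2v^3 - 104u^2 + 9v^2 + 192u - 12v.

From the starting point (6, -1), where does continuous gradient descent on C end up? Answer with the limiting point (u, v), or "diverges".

C is separable, so gradient descent decouples: u follows -∂C/∂u, v follows -∂C/∂v.
∂C/∂u = -8(u - 4)(u - 3)(u - 2); at u=6 this is -192, so u increases.
∂C/∂v = -6(v - 2)(v - 1); at v=-1 this is -36, so v increases.
The u-coordinate has no critical point in that direction and runs off to infinity.

diverges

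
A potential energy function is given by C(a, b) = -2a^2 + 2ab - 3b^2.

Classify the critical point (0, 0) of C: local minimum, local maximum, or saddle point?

The Hessian of C is constant: H = [[-4, 2], [2, -6]].
det(H) = (-4)·(-6) − 2² = 20.
det(H) > 0 and tr(H) = -10 < 0, so H is negative definite and the point is a local maximum.

local maximum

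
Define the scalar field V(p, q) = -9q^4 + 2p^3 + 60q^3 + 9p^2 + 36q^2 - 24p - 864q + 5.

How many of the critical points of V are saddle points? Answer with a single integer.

V separates as a function of p plus a function of q, so ∇V=0 decouples.
∂V/∂p = 6(p - 1)(p + 4) = 0 at p ∈ {-4, 1}; ∂V/∂q = -36(q - 4)(q - 3)(q + 2) = 0 at q ∈ {-2, 3, 4}.
The Hessian is diagonal: diag(V_pp, V_qq). Second derivatives: V_pp(-4)=-30, V_pp(1)=30; V_qq(-2)=-1080, V_qq(3)=180, V_qq(4)=-216.
Saddle points occur where the two diagonal entries have opposite signs: (-4, 3), (1, -2), (1, 4). Count: 3.

3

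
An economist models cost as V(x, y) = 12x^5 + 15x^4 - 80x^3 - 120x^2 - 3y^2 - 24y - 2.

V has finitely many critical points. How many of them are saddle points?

V separates as a function of x plus a function of y, so ∇V=0 decouples.
∂V/∂x = 60x(x - 2)(x + 1)(x + 2) = 0 at x ∈ {-2, -1, 0, 2}; ∂V/∂y = -6(y + 4) = 0 at y ∈ {-4}.
The Hessian is diagonal: diag(V_xx, V_yy). Second derivatives: V_xx(-2)=-480, V_xx(-1)=180, V_xx(0)=-240, V_xx(2)=1440; V_yy(-4)=-6.
Saddle points occur where the two diagonal entries have opposite signs: (-1, -4), (2, -4). Count: 2.

2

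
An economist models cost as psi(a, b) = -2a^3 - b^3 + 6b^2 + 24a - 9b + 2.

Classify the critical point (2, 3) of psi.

local maximum

The mixed partial ∂²psi/∂a∂b is 0, so the Hessian at any point is diag(psi_aa, psi_bb) = diag(-12a, 6(-b + 2)).
At (2, 3): H = diag(-24, -6).
Both eigenvalues are negative, so H is negative definite: a local maximum.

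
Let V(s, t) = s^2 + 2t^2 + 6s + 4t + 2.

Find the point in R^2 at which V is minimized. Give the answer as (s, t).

(-3, -1)

V(s,t) separates as P(s) + Q(t) + 2, so its minimum is min P + min Q + 2.
P'(s) = 2s + 6 vanishes at s ∈ {-3}; Q'(t) = 4(t + 1) vanishes at t ∈ {-1}.
Local minima of P (where P''>0): P(-3)=-9. Local minima of Q: Q(-1)=-2.
So the global minimum of V is P(-3) + Q(-1) + 2 = -9 − 2 + 2 = -9, attained at (-3, -1).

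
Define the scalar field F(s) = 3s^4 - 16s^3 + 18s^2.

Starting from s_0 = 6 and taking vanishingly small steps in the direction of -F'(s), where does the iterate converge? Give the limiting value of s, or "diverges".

3

F'(s) = 12s(s - 3)(s - 1), so F'(6) = 1080.
Gradient descent moves in the -F' direction, i.e. s is decreasing.
The nearest critical point in that direction is s = 3, where F'' = 72 > 0 (a local minimum). The iterate converges there.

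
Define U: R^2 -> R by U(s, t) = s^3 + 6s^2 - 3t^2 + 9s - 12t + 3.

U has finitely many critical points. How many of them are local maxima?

1

U separates as a function of s plus a function of t, so ∇U=0 decouples.
∂U/∂s = 3(s + 1)(s + 3) = 0 at s ∈ {-3, -1}; ∂U/∂t = -6(t + 2) = 0 at t ∈ {-2}.
The Hessian is diagonal: diag(U_ss, U_tt). Second derivatives: U_ss(-3)=-6, U_ss(-1)=6; U_tt(-2)=-6.
Local maxima occur where both diagonal entries negative: (-3, -2). Count: 1.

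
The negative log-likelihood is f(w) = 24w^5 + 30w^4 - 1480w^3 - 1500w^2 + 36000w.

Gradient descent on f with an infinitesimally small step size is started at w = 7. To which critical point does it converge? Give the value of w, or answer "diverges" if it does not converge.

5

f'(w) = 120(w - 5)(w - 3)(w + 4)(w + 5), so f'(7) = 126720.
Gradient descent moves in the -f' direction, i.e. w is decreasing.
The nearest critical point in that direction is w = 5, where f'' = 21600 > 0 (a local minimum). The iterate converges there.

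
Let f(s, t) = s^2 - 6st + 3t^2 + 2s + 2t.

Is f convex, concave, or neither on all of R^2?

neither

f is quadratic, so its Hessian is the constant matrix H = [[2, -6], [-6, 6]].
det(H) = -24, tr(H) = 8.
det(H) < 0, so H is indefinite: neither convex nor concave.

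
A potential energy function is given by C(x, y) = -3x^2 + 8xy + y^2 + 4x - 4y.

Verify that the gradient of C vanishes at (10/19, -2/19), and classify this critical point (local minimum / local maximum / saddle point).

∇C = (-6x + 8y + 4, 8x + 2y - 4); substituting (10/19, -2/19) gives ∇C = (0, 0), so (10/19, -2/19) is indeed a critical point.
The Hessian of C is constant: H = [[-6, 8], [8, 2]].
det(H) = (-6)·2 − 8² = -76.
Since det(H) < 0, H is indefinite and the critical point is a saddle point.

saddle point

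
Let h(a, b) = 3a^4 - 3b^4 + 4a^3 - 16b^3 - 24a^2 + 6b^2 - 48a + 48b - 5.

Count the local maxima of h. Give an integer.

h separates as a function of a plus a function of b, so ∇h=0 decouples.
∂h/∂a = 12(a - 2)(a + 1)(a + 2) = 0 at a ∈ {-2, -1, 2}; ∂h/∂b = -12(b - 1)(b + 1)(b + 4) = 0 at b ∈ {-4, -1, 1}.
The Hessian is diagonal: diag(h_aa, h_bb). Second derivatives: h_aa(-2)=48, h_aa(-1)=-36, h_aa(2)=144; h_bb(-4)=-180, h_bb(-1)=72, h_bb(1)=-120.
Local maxima occur where both diagonal entries negative: (-1, -4), (-1, 1). Count: 2.

2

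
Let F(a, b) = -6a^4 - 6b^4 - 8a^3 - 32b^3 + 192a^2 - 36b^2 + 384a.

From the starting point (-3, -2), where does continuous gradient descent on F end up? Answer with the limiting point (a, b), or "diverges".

(-1, -1)

F is separable, so gradient descent decouples: a follows -∂F/∂a, b follows -∂F/∂b.
∂F/∂a = -24(a - 4)(a + 1)(a + 4); at a=-3 this is -336, so a increases.
∂F/∂b = -24b(b + 1)(b + 3); at b=-2 this is -48, so b increases.
a converges to its nearest critical value -1 (a local min of the a-part); b converges to -1. The iterate converges to (-1, -1).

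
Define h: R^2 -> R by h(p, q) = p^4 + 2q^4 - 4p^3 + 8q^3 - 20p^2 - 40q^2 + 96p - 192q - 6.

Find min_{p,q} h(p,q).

-843

h(p,q) separates as A(p) + B(q) − 6, so its minimum is min A + min B − 6.
A'(p) = 4(p - 4)(p - 2)(p + 3) vanishes at p ∈ {-3, 2, 4}; B'(q) = 8(q - 3)(q + 2)(q + 4) vanishes at q ∈ {-4, -2, 3}.
Local minima of A (where A''>0): A(-3)=-279, A(4)=64. Local minima of B: B(-4)=128, B(3)=-558.
So the global minimum of h is A(-3) + B(3) − 6 = -279 − 558 − 6 = -843, attained at (-3, 3).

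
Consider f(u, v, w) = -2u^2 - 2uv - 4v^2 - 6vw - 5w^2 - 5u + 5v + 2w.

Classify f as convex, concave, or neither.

concave

f is quadratic, so its Hessian is the constant matrix H = [[-4, -2, 0], [-2, -8, -6], [0, -6, -10]].
Leading principal minors: -4, 28, -136.
Signs alternate −, +, − ⇒ H ≺ 0 ⇒ concave.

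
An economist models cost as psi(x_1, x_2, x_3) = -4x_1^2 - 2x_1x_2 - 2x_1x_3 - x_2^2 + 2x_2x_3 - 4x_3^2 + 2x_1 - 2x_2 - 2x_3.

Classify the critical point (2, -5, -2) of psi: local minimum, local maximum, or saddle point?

The Hessian is constant: H = [[-8, -2, -2], [-2, -2, 2], [-2, 2, -8]].
Leading principal minors: Δ₁ = -8, Δ₂ = 12, Δ₃ = -40.
The minors alternate sign starting negative (−, +, −), so H is negative definite: a local maximum.

local maximum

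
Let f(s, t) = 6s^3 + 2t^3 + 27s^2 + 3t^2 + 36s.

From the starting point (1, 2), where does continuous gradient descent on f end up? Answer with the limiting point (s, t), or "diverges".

f is separable, so gradient descent decouples: s follows -∂f/∂s, t follows -∂f/∂t.
∂f/∂s = 18(s + 1)(s + 2); at s=1 this is 108, so s decreases.
∂f/∂t = 6t(t + 1); at t=2 this is 36, so t decreases.
s converges to its nearest critical value -1 (a local min of the s-part); t converges to 0. The iterate converges to (-1, 0).

(-1, 0)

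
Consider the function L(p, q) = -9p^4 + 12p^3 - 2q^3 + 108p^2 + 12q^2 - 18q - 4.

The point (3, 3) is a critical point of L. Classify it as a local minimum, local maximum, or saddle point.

local maximum

The mixed partial ∂²L/∂p∂q is 0, so the Hessian at any point is diag(L_pp, L_qq) = diag(36(-3p^2 + 2p + 6), 12(-q + 2)).
At (3, 3): H = diag(-540, -12).
Both eigenvalues are negative, so H is negative definite: a local maximum.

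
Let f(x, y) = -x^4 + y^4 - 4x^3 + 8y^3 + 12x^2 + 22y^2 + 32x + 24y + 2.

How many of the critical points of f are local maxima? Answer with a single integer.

f separates as a function of x plus a function of y, so ∇f=0 decouples.
∂f/∂x = -4(x - 2)(x + 1)(x + 4) = 0 at x ∈ {-4, -1, 2}; ∂f/∂y = 4(y + 1)(y + 2)(y + 3) = 0 at y ∈ {-3, -2, -1}.
The Hessian is diagonal: diag(f_xx, f_yy). Second derivatives: f_xx(-4)=-72, f_xx(-1)=36, f_xx(2)=-72; f_yy(-3)=8, f_yy(-2)=-4, f_yy(-1)=8.
Local maxima occur where both diagonal entries negative: (-4, -2), (2, -2). Count: 2.

2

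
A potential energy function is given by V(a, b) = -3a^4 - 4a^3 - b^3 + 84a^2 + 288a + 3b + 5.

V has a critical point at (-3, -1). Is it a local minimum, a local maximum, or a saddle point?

The mixed partial ∂²V/∂a∂b is 0, so the Hessian at any point is diag(V_aa, V_bb) = diag(12(-3a^2 - 2a + 14), -6b).
At (-3, -1): H = diag(-84, 6).
The eigenvalues have opposite signs, so H is indefinite: a saddle point.

saddle point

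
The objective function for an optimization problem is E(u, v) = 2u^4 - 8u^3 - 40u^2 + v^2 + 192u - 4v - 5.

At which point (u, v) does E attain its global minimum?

E(u,v) separates as P(u) + Q(v) − 5, so its minimum is min P + min Q − 5.
P'(u) = 8(u - 4)(u - 2)(u + 3) vanishes at u ∈ {-3, 2, 4}; Q'(v) = 2v - 4 vanishes at v ∈ {2}.
Local minima of P (where P''>0): P(-3)=-558, P(4)=128. Local minima of Q: Q(2)=-4.
So the global minimum of E is P(-3) + Q(2) − 5 = -558 − 4 − 5 = -567, attained at (-3, 2).

(-3, 2)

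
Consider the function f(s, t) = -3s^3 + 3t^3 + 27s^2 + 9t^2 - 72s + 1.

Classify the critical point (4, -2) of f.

The mixed partial ∂²f/∂s∂t is 0, so the Hessian at any point is diag(f_ss, f_tt) = diag(18(-s + 3), 18(t + 1)).
At (4, -2): H = diag(-18, -18).
Both eigenvalues are negative, so H is negative definite: a local maximum.

local maximum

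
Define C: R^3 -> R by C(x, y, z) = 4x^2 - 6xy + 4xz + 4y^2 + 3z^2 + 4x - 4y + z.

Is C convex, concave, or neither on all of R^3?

C is quadratic, so its Hessian is the constant matrix H = [[8, -6, 4], [-6, 8, 0], [4, 0, 6]].
Leading principal minors: 8, 28, 40.
All positive ⇒ H ≻ 0 ⇒ convex.

convex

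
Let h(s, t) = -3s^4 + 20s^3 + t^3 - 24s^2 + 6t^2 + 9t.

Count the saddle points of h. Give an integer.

h separates as a function of s plus a function of t, so ∇h=0 decouples.
∂h/∂s = -12s(s - 4)(s - 1) = 0 at s ∈ {0, 1, 4}; ∂h/∂t = 3(t + 1)(t + 3) = 0 at t ∈ {-3, -1}.
The Hessian is diagonal: diag(h_ss, h_tt). Second derivatives: h_ss(0)=-48, h_ss(1)=36, h_ss(4)=-144; h_tt(-3)=-6, h_tt(-1)=6.
Saddle points occur where the two diagonal entries have opposite signs: (0, -1), (1, -3), (4, -1). Count: 3.

3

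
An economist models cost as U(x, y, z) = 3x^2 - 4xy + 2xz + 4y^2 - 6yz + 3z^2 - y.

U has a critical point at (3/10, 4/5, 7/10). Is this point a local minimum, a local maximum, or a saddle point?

local minimum

The Hessian is constant: H = [[6, -4, 2], [-4, 8, -6], [2, -6, 6]].
Leading principal minors: Δ₁ = 6, Δ₂ = 32, Δ₃ = 40.
All leading minors are positive, so H is positive definite: a local minimum.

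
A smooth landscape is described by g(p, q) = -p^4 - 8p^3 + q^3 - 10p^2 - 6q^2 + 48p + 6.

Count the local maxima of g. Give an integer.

g separates as a function of p plus a function of q, so ∇g=0 decouples.
∂g/∂p = -4(p - 1)(p + 3)(p + 4) = 0 at p ∈ {-4, -3, 1}; ∂g/∂q = 3q(q - 4) = 0 at q ∈ {0, 4}.
The Hessian is diagonal: diag(g_pp, g_qq). Second derivatives: g_pp(-4)=-20, g_pp(-3)=16, g_pp(1)=-80; g_qq(0)=-12, g_qq(4)=12.
Local maxima occur where both diagonal entries negative: (-4, 0), (1, 0). Count: 2.

2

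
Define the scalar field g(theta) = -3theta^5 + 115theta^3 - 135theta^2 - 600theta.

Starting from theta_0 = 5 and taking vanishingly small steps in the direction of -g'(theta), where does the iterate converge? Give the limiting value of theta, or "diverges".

diverges

g'(theta) = -15(theta - 4)(theta - 2)(theta + 1)(theta + 5), so g'(5) = -2700.
Gradient descent moves in the -g' direction, i.e. theta is increasing.
There is no critical point above theta=5, and g' keeps the same sign, so the iterate runs off to +∞.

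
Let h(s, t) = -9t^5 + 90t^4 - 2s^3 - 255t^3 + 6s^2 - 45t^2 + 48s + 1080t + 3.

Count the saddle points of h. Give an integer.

h separates as a function of s plus a function of t, so ∇h=0 decouples.
∂h/∂s = -6(s - 4)(s + 2) = 0 at s ∈ {-2, 4}; ∂h/∂t = -45(t - 4)(t - 3)(t - 2)(t + 1) = 0 at t ∈ {-1, 2, 3, 4}.
The Hessian is diagonal: diag(h_ss, h_tt). Second derivatives: h_ss(-2)=36, h_ss(4)=-36; h_tt(-1)=2700, h_tt(2)=-270, h_tt(3)=180, h_tt(4)=-450.
Saddle points occur where the two diagonal entries have opposite signs: (-2, 2), (-2, 4), (4, -1), (4, 3). Count: 4.

4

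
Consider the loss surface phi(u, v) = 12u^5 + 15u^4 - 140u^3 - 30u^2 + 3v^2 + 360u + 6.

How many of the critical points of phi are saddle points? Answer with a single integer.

phi separates as a function of u plus a function of v, so ∇phi=0 decouples.
∂phi/∂u = 60(u - 2)(u - 1)(u + 1)(u + 3) = 0 at u ∈ {-3, -1, 1, 2}; ∂phi/∂v = 6v = 0 at v ∈ {0}.
The Hessian is diagonal: diag(phi_uu, phi_vv). Second derivatives: phi_uu(-3)=-2400, phi_uu(-1)=720, phi_uu(1)=-480, phi_uu(2)=900; phi_vv(0)=6.
Saddle points occur where the two diagonal entries have opposite signs: (-3, 0), (1, 0). Count: 2.

2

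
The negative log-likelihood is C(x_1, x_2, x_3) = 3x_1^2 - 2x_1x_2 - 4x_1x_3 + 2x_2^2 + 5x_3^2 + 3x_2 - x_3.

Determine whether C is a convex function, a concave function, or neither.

convex

C is quadratic, so its Hessian is the constant matrix H = [[6, -2, -4], [-2, 4, 0], [-4, 0, 10]].
Leading principal minors: 6, 20, 136.
All positive ⇒ H ≻ 0 ⇒ convex.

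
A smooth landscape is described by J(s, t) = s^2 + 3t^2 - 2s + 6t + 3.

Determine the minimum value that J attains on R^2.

-1

J(s,t) separates as P(s) + Q(t) + 3, so its minimum is min P + min Q + 3.
P'(s) = 2s - 2 vanishes at s ∈ {1}; Q'(t) = 6(t + 1) vanishes at t ∈ {-1}.
Local minima of P (where P''>0): P(1)=-1. Local minima of Q: Q(-1)=-3.
So the global minimum of J is P(1) + Q(-1) + 3 = -1 − 3 + 3 = -1, attained at (1, -1).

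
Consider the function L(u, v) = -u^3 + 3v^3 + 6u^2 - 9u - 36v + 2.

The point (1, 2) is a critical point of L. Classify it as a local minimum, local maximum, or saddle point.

local minimum

The mixed partial ∂²L/∂u∂v is 0, so the Hessian at any point is diag(L_uu, L_vv) = diag(6(-u + 2), 18v).
At (1, 2): H = diag(6, 36).
Both eigenvalues are positive, so H is positive definite: a local minimum.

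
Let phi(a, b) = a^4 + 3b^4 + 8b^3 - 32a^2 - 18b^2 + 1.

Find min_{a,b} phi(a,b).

-390

phi(a,b) separates as P(a) + Q(b) + 1, so its minimum is min P + min Q + 1.
P'(a) = 4a(a - 4)(a + 4) vanishes at a ∈ {-4, 0, 4}; Q'(b) = 12b(b - 1)(b + 3) vanishes at b ∈ {-3, 0, 1}.
Local minima of P (where P''>0): P(-4)=-256, P(4)=-256. Local minima of Q: Q(-3)=-135, Q(1)=-7.
So the global minimum of phi is P(-4) + Q(-3) + 1 = -256 − 135 + 1 = -390, attained at (-4, -3).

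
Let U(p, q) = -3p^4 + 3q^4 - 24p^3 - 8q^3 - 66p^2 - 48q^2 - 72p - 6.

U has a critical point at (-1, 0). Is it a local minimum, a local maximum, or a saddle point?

local maximum

The mixed partial ∂²U/∂p∂q is 0, so the Hessian at any point is diag(U_pp, U_qq) = diag(-12(3p^2 + 12p + 11), 12(3q^2 - 4q - 8)).
At (-1, 0): H = diag(-24, -96).
Both eigenvalues are negative, so H is negative definite: a local maximum.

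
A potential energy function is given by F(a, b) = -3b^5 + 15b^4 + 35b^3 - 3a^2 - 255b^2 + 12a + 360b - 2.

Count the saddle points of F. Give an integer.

2

F separates as a function of a plus a function of b, so ∇F=0 decouples.
∂F/∂a = -6(a - 2) = 0 at a ∈ {2}; ∂F/∂b = -15(b - 4)(b - 2)(b - 1)(b + 3) = 0 at b ∈ {-3, 1, 2, 4}.
The Hessian is diagonal: diag(F_aa, F_bb). Second derivatives: F_aa(2)=-6; F_bb(-3)=2100, F_bb(1)=-180, F_bb(2)=150, F_bb(4)=-630.
Saddle points occur where the two diagonal entries have opposite signs: (2, -3), (2, 2). Count: 2.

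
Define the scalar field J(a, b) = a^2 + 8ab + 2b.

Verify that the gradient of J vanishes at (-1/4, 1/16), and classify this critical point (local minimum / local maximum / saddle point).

saddle point

∇J = (2a + 8b, 8a + 2); substituting (-1/4, 1/16) gives ∇J = (0, 0), so (-1/4, 1/16) is indeed a critical point.
The Hessian of J is constant: H = [[2, 8], [8, 0]].
det(H) = 2·0 − 8² = -64.
Since det(H) < 0, H is indefinite and the critical point is a saddle point.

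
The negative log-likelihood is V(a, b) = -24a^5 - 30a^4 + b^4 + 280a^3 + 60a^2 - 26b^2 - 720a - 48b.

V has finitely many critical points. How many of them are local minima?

4

V separates as a function of a plus a function of b, so ∇V=0 decouples.
∂V/∂a = -120(a - 2)(a - 1)(a + 1)(a + 3) = 0 at a ∈ {-3, -1, 1, 2}; ∂V/∂b = 4(b - 4)(b + 1)(b + 3) = 0 at b ∈ {-3, -1, 4}.
The Hessian is diagonal: diag(V_aa, V_bb). Second derivatives: V_aa(-3)=4800, V_aa(-1)=-1440, V_aa(1)=960, V_aa(2)=-1800; V_bb(-3)=56, V_bb(-1)=-40, V_bb(4)=140.
Local minima occur where both diagonal entries positive: (-3, -3), (-3, 4), (1, -3), (1, 4). Count: 4.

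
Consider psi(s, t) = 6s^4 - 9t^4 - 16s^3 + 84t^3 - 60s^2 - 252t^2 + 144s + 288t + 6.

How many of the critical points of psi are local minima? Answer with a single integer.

psi separates as a function of s plus a function of t, so ∇psi=0 decouples.
∂psi/∂s = 24(s - 3)(s - 1)(s + 2) = 0 at s ∈ {-2, 1, 3}; ∂psi/∂t = -36(t - 4)(t - 2)(t - 1) = 0 at t ∈ {1, 2, 4}.
The Hessian is diagonal: diag(psi_ss, psi_tt). Second derivatives: psi_ss(-2)=360, psi_ss(1)=-144, psi_ss(3)=240; psi_tt(1)=-108, psi_tt(2)=72, psi_tt(4)=-216.
Local minima occur where both diagonal entries positive: (-2, 2), (3, 2). Count: 2.

2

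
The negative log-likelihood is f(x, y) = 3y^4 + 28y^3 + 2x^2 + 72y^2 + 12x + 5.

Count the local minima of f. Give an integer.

f separates as a function of x plus a function of y, so ∇f=0 decouples.
∂f/∂x = 4(x + 3) = 0 at x ∈ {-3}; ∂f/∂y = 12y(y + 3)(y + 4) = 0 at y ∈ {-4, -3, 0}.
The Hessian is diagonal: diag(f_xx, f_yy). Second derivatives: f_xx(-3)=4; f_yy(-4)=48, f_yy(-3)=-36, f_yy(0)=144.
Local minima occur where both diagonal entries positive: (-3, -4), (-3, 0). Count: 2.

2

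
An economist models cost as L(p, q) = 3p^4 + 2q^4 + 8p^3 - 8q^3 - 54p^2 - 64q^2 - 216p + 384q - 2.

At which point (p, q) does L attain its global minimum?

(3, -4)

L(p,q) separates as A(p) + B(q) − 2, so its minimum is min A + min B − 2.
A'(p) = 12(p - 3)(p + 2)(p + 3) vanishes at p ∈ {-3, -2, 3}; B'(q) = 8(q - 4)(q - 3)(q + 4) vanishes at q ∈ {-4, 3, 4}.
Local minima of A (where A''>0): A(-3)=189, A(3)=-675. Local minima of B: B(-4)=-1536, B(4)=512.
So the global minimum of L is A(3) + B(-4) − 2 = -675 − 1536 − 2 = -2213, attained at (3, -4).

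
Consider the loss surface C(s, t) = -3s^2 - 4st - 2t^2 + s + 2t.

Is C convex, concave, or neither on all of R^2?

C is quadratic, so its Hessian is the constant matrix H = [[-6, -4], [-4, -4]].
det(H) = 8, tr(H) = -10.
det(H) > 0 and tr(H) < 0, so H is negative definite everywhere: concave.

concave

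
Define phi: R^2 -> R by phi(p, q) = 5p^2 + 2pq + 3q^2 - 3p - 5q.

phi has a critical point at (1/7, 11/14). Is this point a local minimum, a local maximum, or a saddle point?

The Hessian of phi is constant: H = [[10, 2], [2, 6]].
det(H) = 10·6 − 2² = 56.
det(H) > 0 and tr(H) = 16 > 0, so H is positive definite and the point is a local minimum.

local minimum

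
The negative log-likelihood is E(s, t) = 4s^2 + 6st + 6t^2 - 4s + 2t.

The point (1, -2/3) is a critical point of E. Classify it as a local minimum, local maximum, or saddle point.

local minimum

The Hessian of E is constant: H = [[8, 6], [6, 12]].
det(H) = 8·12 − 6² = 60.
det(H) > 0 and tr(H) = 20 > 0, so H is positive definite and the point is a local minimum.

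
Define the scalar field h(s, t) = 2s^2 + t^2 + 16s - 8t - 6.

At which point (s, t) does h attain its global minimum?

(-4, 4)

h(s,t) separates as P(s) + Q(t) − 6, so its minimum is min P + min Q − 6.
P'(s) = 4s + 16 vanishes at s ∈ {-4}; Q'(t) = 2(t - 4) vanishes at t ∈ {4}.
Local minima of P (where P''>0): P(-4)=-32. Local minima of Q: Q(4)=-16.
So the global minimum of h is P(-4) + Q(4) − 6 = -32 − 16 − 6 = -54, attained at (-4, 4).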